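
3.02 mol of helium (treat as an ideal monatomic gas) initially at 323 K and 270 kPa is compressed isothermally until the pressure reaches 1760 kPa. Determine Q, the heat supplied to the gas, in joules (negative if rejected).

-15200 J

V₁ = nRT₁/P₁ = 3.02×8.314×323/270 = 30.0 L.
Isothermal: T stays 323 K; PV = const ⇒ V₂ = 4.61 L, P₂ = 1760 kPa.
ΔU = 0 (ideal gas, T constant).
W = nRT ln(V₂/V₁) = 3.02×8.314×323×ln(0.153) = -15200 J.
Q = ΔU + W = -15200 J.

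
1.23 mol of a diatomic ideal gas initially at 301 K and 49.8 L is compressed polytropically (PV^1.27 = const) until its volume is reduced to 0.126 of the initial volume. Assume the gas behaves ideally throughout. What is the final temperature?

527 K

P₁ = nRT₁/V₁ = 1.23×8.314×301/49.8 = 61.8 kPa.
Polytropic n=1.27: T₂ = T₁(V₁/V₂)^(n−1) = 301×(7.94)^0.27 = 527 K; P₂ = P₁(V₁/V₂)^n = 858 kPa.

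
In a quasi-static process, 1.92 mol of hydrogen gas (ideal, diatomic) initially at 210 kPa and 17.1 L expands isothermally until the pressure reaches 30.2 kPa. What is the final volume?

119 L

T₁ = P₁V₁/(nR) = 210×17.1/(1.92×8.314) = 225 K.
Isothermal: T stays 225 K; PV = const ⇒ V₂ = 119 L, P₂ = 30.2 kPa.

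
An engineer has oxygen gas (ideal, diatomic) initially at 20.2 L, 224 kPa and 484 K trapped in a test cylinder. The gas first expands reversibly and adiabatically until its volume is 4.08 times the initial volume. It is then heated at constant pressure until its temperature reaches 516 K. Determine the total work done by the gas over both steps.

7110 J

n = P₁V₁/(RT₁) = 224×20.2/(8.314×484) = 1.12 mol.
Step 1 — Adiabatic: TV^(γ−1) = const ⇒ T₂ = 484×(0.245)^0.400 = 276 K; PV^γ = const ⇒ P₂ = 31.3 kPa.
ΔU = nCvΔT = 1.12×20.8×(276−484) = -4870 J.
Q = 0 for an adiabatic process, so W = −ΔU = 4870 J.
State after step 1: P = 31.3 kPa, V = 82.4 L, T = 276 K.
Step 2 — Isobaric: P stays 31.3 kPa; V/T = const ⇒ T₂ = 516 K, V₂ = 154 L.
W = PΔV = 31.3×(154−82.4) kPa·L = 2250 J.
ΔU = nCvΔT = 1.12×20.8×(516−276) = 5610 J.
Q = ΔU + W = nCpΔT = 7860 J.
Net over both steps: W = 7110 J, Q = 7860 J, ΔU = 748 J.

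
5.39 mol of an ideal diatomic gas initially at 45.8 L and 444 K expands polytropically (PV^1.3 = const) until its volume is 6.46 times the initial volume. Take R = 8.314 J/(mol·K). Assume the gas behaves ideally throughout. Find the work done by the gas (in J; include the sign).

28400 J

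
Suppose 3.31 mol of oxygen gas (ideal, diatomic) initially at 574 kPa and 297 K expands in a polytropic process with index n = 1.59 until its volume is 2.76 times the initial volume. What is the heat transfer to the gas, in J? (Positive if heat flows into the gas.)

V₁ = nRT₁/P₁ = 3.31×8.314×297/574 = 14.2 L.
Polytropic n=1.59: T₂ = T₁(V₁/V₂)^(n−1) = 297×(0.362)^0.59 = 163 K; P₂ = P₁(V₁/V₂)^n = 114 kPa.
W = (P₁V₁−P₂V₂)/(n−1) = (574×14.2−114×39.3)/0.59 = 6240 J.
ΔU = nCvΔT = 3.31×20.8×(163−297) = -9210 J.
Q = ΔU + W = -2970 J.

-2970 J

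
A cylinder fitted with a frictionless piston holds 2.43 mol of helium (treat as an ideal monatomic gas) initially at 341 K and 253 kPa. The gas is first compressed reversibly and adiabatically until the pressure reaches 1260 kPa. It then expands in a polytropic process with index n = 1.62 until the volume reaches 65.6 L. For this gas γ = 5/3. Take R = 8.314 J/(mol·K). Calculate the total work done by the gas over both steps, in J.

V₁ = nRT₁/P₁ = 2.43×8.314×341/253 = 27.2 L.
Step 1 — Adiabatic: T₂/T₁ = (P₂/P₁)^((γ−1)/γ) ⇒ T₂ = 341×(4.98)^0.400 = 648 K; V₂ = 10.4 L.
ΔU = nCvΔT = 2.43×12.5×(648−341) = 9310 J.
Q = 0 for an adiabatic process, so W = −ΔU = -9310 J.
State after step 1: P = 1260 kPa, V = 10.4 L, T = 648 K.
Step 2 — Polytropic n=1.62: T₂ = T₁(V₁/V₂)^(n−1) = 648×(0.158)^0.62 = 207 K; P₂ = P₁(V₁/V₂)^n = 63.7 kPa.
W = (P₁V₁−P₂V₂)/(n−1) = (1260×10.4−63.7×65.6)/0.62 = 14400 J.
ΔU = nCvΔT = 2.43×12.5×(207−648) = -13400 J.
Q = ΔU + W = 1010 J.
Net over both steps: W = 5070 J, Q = 1010 J, ΔU = -4070 J.

5070 J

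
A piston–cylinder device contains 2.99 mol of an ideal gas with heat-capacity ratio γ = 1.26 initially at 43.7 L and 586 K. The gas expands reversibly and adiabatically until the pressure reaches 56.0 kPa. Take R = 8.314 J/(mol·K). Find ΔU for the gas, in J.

-17300 J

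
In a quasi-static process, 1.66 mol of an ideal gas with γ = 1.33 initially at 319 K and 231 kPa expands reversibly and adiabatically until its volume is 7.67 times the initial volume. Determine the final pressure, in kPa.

15.4 kPa

V₁ = nRT₁/P₁ = 1.66×8.314×319/231 = 19.1 L.
Adiabatic: TV^(γ−1) = const ⇒ T₂ = 319×(0.130)^0.330 = 163 K; PV^γ = const ⇒ P₂ = 15.4 kPa.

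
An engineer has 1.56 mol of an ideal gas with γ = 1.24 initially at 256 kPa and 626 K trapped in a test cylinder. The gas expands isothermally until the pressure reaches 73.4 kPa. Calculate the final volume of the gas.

111 L

V₁ = nRT₁/P₁ = 1.56×8.314×626/256 = 31.7 L.
Isothermal: T stays 626 K; PV = const ⇒ V₂ = 111 L, P₂ = 73.4 kPa.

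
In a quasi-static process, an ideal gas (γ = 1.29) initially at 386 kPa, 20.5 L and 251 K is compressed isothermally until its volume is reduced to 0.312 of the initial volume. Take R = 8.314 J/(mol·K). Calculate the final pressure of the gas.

Isothermal: T stays 251 K; PV = const ⇒ V₂ = 6.40 L, P₂ = 1240 kPa.

1240 kPa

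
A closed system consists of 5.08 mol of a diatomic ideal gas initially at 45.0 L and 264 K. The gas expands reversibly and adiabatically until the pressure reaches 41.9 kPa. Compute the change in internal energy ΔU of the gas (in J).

P₁ = nRT₁/V₁ = 5.08×8.314×264/45.0 = 248 kPa.
Adiabatic: T₂/T₁ = (P₂/P₁)^((γ−1)/γ) ⇒ T₂ = 264×(0.169)^0.286 = 159 K; V₂ = 160 L.
For an ideal gas ΔU = nCvΔT with Cv = (5/2)R = 20.8 J/(mol·K).
ΔU = 5.08×20.8×(159−264) = -11100 J.

-11100 J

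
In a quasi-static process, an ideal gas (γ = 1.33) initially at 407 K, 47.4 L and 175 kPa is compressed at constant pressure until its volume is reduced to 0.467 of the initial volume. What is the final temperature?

Isobaric: P stays 175 kPa; V/T = const ⇒ T₂ = 190 K, V₂ = 22.1 L.

190 K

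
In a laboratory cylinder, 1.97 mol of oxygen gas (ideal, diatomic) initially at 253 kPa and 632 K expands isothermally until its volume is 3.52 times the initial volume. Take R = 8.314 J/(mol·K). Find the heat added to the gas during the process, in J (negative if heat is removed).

13000 J

V₁ = nRT₁/P₁ = 1.97×8.314×632/253 = 40.9 L.
Isothermal: T stays 632 K; PV = const ⇒ V₂ = 144 L, P₂ = 71.9 kPa.
ΔU = 0 (ideal gas, T constant).
W = nRT ln(V₂/V₁) = 1.97×8.314×632×ln(3.52) = 13000 J.
Q = ΔU + W = 13000 J.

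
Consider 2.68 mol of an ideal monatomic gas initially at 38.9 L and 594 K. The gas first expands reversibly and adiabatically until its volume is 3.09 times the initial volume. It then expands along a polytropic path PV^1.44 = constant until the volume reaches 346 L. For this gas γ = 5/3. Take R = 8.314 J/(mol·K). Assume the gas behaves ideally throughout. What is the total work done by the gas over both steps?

P₁ = nRT₁/V₁ = 2.68×8.314×594/38.9 = 340 kPa.
Step 1 — Adiabatic: TV^(γ−1) = const ⇒ T₂ = 594×(0.324)^0.667 = 280 K; PV^γ = const ⇒ P₂ = 51.9 kPa.
ΔU = nCvΔT = 2.68×12.5×(280−594) = -10500 J.
Q = 0 for an adiabatic process, so W = −ΔU = 10500 J.
State after step 1: P = 51.9 kPa, V = 120 L, T = 280 K.
Step 2 — Polytropic n=1.44: T₂ = T₁(V₁/V₂)^(n−1) = 280×(0.347)^0.44 = 176 K; P₂ = P₁(V₁/V₂)^n = 11.3 kPa.
W = (P₁V₁−P₂V₂)/(n−1) = (51.9×120−11.3×346)/0.44 = 5270 J.
ΔU = nCvΔT = 2.68×12.5×(176−280) = -3480 J.
Q = ΔU + W = 1790 J.
Net over both steps: W = 15800 J, Q = 1790 J, ΔU = -14000 J.

15800 J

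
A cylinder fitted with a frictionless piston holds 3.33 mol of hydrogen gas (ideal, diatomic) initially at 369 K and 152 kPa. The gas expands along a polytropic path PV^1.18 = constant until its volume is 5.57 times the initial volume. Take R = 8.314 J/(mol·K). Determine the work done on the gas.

V₁ = nRT₁/P₁ = 3.33×8.314×369/152 = 67.2 L.
Polytropic n=1.18: T₂ = T₁(V₁/V₂)^(n−1) = 369×(0.180)^0.18 = 271 K; P₂ = P₁(V₁/V₂)^n = 20.0 kPa.
W = (P₁V₁−P₂V₂)/(n−1) = (152×67.2−20.0×374)/0.18 = 15100 J.
Work done on the gas = −W_by = -15100 J.

-15100 J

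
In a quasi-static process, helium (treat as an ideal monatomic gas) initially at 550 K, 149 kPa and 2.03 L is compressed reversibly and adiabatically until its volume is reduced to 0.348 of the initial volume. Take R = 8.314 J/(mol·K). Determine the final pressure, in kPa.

Adiabatic: TV^(γ−1) = const ⇒ T₂ = 550×(2.87)^0.667 = 1110 K; PV^γ = const ⇒ P₂ = 865 kPa.

865 kPa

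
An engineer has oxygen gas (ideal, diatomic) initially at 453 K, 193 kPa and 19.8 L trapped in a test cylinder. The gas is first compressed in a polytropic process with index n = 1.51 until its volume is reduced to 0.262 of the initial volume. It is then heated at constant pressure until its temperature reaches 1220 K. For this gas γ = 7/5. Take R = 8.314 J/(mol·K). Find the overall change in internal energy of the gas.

16200 J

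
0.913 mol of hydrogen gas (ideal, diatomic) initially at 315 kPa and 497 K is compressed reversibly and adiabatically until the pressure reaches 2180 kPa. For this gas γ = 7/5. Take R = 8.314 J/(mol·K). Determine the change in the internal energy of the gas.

V₁ = nRT₁/P₁ = 0.913×8.314×497/315 = 12.0 L.
Adiabatic: T₂/T₁ = (P₂/P₁)^((γ−1)/γ) ⇒ T₂ = 497×(6.92)^0.286 = 864 K; V₂ = 3.01 L.
For an ideal gas ΔU = nCvΔT with Cv = (5/2)R = 20.8 J/(mol·K).
ΔU = 0.913×20.8×(864−497) = 6960 J.

6960 J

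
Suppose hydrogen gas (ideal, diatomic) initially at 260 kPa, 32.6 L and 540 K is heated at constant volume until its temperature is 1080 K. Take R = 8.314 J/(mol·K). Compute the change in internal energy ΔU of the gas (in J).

21200 J

n = P₁V₁/(RT₁) = 260×32.6/(8.314×540) = 1.89 mol.
Isochoric: V stays 32.6 L; P/T = const ⇒ T₂ = 1080 K, P₂ = 520 kPa.
For an ideal gas ΔU = nCvΔT with Cv = (5/2)R = 20.8 J/(mol·K).
ΔU = 1.89×20.8×(1080−540) = 21200 J.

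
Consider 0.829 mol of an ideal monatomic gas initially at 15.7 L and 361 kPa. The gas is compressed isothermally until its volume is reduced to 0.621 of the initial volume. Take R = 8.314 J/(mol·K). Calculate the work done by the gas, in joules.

-2700 J

T₁ = P₁V₁/(nR) = 361×15.7/(0.829×8.314) = 822 K.
Isothermal: T stays 822 K; PV = const ⇒ V₂ = 9.75 L, P₂ = 581 kPa.
W = nRT ln(V₂/V₁) = 0.829×8.314×822×ln(0.621) = -2700 J.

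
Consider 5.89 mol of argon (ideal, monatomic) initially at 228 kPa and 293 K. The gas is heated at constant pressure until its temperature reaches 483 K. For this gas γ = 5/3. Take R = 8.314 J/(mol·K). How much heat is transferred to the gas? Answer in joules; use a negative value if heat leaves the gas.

V₁ = nRT₁/P₁ = 5.89×8.314×293/228 = 62.9 L.
Isobaric: P stays 228 kPa; V/T = const ⇒ T₂ = 483 K, V₂ = 104 L.
W = PΔV = 228×(104−62.9) kPa·L = 9300 J.
ΔU = nCvΔT = 5.89×12.5×(483−293) = 14000 J.
Q = ΔU + W = nCpΔT = 23300 J.

23300 J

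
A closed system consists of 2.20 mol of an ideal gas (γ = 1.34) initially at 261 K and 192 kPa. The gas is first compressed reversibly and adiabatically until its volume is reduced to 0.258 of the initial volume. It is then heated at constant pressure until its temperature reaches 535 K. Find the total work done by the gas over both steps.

V₁ = nRT₁/P₁ = 2.20×8.314×261/192 = 24.9 L.
Step 1 — Adiabatic: TV^(γ−1) = const ⇒ T₂ = 261×(3.88)^0.340 = 414 K; PV^γ = const ⇒ P₂ = 1180 kPa.
ΔU = nCvΔT = 2.20×24.5×(414−261) = 8210 J.
Q = 0 for an adiabatic process, so W = −ΔU = -8210 J.
State after step 1: P = 1180 kPa, V = 6.41 L, T = 414 K.
Step 2 — Isobaric: P stays 1180 kPa; V/T = const ⇒ T₂ = 535 K, V₂ = 8.30 L.
W = PΔV = 1180×(8.30−6.41) kPa·L = 2220 J.
ΔU = nCvΔT = 2.20×24.5×(535−414) = 6530 J.
Q = ΔU + W = nCpΔT = 8740 J.
Net over both steps: W = -6000 J, Q = 8740 J, ΔU = 14700 J.

-6000 J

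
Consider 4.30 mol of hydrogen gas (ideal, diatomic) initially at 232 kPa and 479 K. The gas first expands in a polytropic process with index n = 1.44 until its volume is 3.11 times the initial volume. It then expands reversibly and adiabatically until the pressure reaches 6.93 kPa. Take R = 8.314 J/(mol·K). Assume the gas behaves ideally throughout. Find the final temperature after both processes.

V₁ = nRT₁/P₁ = 4.30×8.314×479/232 = 73.8 L.
Step 1 — Polytropic n=1.44: T₂ = T₁(V₁/V₂)^(n−1) = 479×(0.322)^0.44 = 291 K; P₂ = P₁(V₁/V₂)^n = 45.3 kPa.
W = (P₁V₁−P₂V₂)/(n−1) = (232×73.8−45.3×230)/0.44 = 15300 J.
ΔU = nCvΔT = 4.30×20.8×(291−479) = -16800 J.
Q = ΔU + W = -1530 J.
State after step 1: P = 45.3 kPa, V = 230 L, T = 291 K.
Step 2 — Adiabatic: T₂/T₁ = (P₂/P₁)^((γ−1)/γ) ⇒ T₂ = 291×(0.153)^0.286 = 170 K; V₂ = 877 L.
ΔU = nCvΔT = 4.30×20.8×(170−291) = -10800 J.
Q = 0 for an adiabatic process, so W = −ΔU = 10800 J.
Net over both steps: W = 26100 J, Q = -1530 J, ΔU = -27600 J.

170 K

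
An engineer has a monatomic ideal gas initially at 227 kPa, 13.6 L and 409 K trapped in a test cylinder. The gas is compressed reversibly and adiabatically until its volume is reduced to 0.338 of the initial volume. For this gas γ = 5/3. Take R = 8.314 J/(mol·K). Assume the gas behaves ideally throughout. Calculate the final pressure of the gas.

Adiabatic: TV^(γ−1) = const ⇒ T₂ = 409×(2.96)^0.667 = 843 K; PV^γ = const ⇒ P₂ = 1380 kPa.

1380 kPa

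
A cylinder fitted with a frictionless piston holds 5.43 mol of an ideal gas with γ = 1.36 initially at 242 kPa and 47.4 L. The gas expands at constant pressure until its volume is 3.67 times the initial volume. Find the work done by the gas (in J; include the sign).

30600 J

T₁ = P₁V₁/(nR) = 242×47.4/(5.43×8.314) = 254 K.
Isobaric: P stays 242 kPa; V/T = const ⇒ T₂ = 933 K, V₂ = 174 L.
W = PΔV = 242×(174−47.4) kPa·L = 30600 J.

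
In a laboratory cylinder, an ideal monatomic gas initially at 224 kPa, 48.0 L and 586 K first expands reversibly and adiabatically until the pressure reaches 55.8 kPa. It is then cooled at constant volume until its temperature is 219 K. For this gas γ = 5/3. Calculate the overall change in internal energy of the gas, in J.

n = P₁V₁/(RT₁) = 224×48.0/(8.314×586) = 2.21 mol.
Step 1 — Adiabatic: T₂/T₁ = (P₂/P₁)^((γ−1)/γ) ⇒ T₂ = 586×(0.249)^0.400 = 336 K; V₂ = 111 L.
ΔU = nCvΔT = 2.21×12.5×(336−586) = -6880 J.
Q = 0 for an adiabatic process, so W = −ΔU = 6880 J.
State after step 1: P = 55.8 kPa, V = 111 L, T = 336 K.
Step 2 — Isochoric: V stays 111 L; P/T = const ⇒ T₂ = 219 K, P₂ = 36.4 kPa.
W = 0 (no volume change).
ΔU = nCvΔT = 2.21×12.5×(219−336) = -3220 J.
Q = ΔU = -3220 J.
Net over both steps: W = 6880 J, Q = -3220 J, ΔU = -10100 J.

-10100 J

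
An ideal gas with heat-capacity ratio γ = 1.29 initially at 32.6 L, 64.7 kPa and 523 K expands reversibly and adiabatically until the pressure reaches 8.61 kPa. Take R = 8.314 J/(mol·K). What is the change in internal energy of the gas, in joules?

-2650 J

n = P₁V₁/(RT₁) = 64.7×32.6/(8.314×523) = 0.485 mol.
Adiabatic: T₂/T₁ = (P₂/P₁)^((γ−1)/γ) ⇒ T₂ = 523×(0.133)^0.225 = 332 K; V₂ = 156 L.
For an ideal gas ΔU = nCvΔT with Cv = R/(γ−1) = 28.7 J/(mol·K).
ΔU = 0.485×28.7×(332−523) = -2650 J.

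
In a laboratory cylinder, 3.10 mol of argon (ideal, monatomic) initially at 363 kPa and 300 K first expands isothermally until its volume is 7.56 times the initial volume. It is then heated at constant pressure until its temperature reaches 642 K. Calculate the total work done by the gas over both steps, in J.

V₁ = nRT₁/P₁ = 3.10×8.314×300/363 = 21.3 L.
Step 1 — Isothermal: T stays 300 K; PV = const ⇒ V₂ = 161 L, P₂ = 48.0 kPa.
ΔU = 0 (ideal gas, T constant).
W = nRT ln(V₂/V₁) = 3.10×8.314×300×ln(7.56) = 15600 J.
Q = ΔU + W = 15600 J.
State after step 1: P = 48.0 kPa, V = 161 L, T = 300 K.
Step 2 — Isobaric: P stays 48.0 kPa; V/T = const ⇒ T₂ = 642 K, V₂ = 345 L.
W = PΔV = 48.0×(345−161) kPa·L = 8810 J.
ΔU = nCvΔT = 3.10×12.5×(642−300) = 13200 J.
Q = ΔU + W = nCpΔT = 22000 J.
Net over both steps: W = 24500 J, Q = 37700 J, ΔU = 13200 J.

24500 J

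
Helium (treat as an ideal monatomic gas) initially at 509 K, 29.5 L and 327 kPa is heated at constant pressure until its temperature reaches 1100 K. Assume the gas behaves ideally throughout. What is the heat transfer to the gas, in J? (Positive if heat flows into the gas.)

n = P₁V₁/(RT₁) = 327×29.5/(8.314×509) = 2.28 mol.
Isobaric: P stays 327 kPa; V/T = const ⇒ T₂ = 1100 K, V₂ = 63.8 L.
W = PΔV = 327×(63.8−29.5) kPa·L = 11200 J.
ΔU = nCvΔT = 2.28×12.5×(1100−509) = 16800 J.
Q = ΔU + W = nCpΔT = 28000 J.

28000 J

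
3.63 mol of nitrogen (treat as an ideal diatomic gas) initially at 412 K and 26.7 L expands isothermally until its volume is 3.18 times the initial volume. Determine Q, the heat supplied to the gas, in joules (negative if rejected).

14400 J

P₁ = nRT₁/V₁ = 3.63×8.314×412/26.7 = 466 kPa.
Isothermal: T stays 412 K; PV = const ⇒ V₂ = 84.9 L, P₂ = 146 kPa.
ΔU = 0 (ideal gas, T constant).
W = nRT ln(V₂/V₁) = 3.63×8.314×412×ln(3.18) = 14400 J.
Q = ΔU + W = 14400 J.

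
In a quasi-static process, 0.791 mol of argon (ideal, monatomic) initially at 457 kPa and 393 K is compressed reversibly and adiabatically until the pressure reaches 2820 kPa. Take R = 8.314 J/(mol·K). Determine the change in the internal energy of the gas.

4150 J

V₁ = nRT₁/P₁ = 0.791×8.314×393/457 = 5.66 L.
Adiabatic: T₂/T₁ = (P₂/P₁)^((γ−1)/γ) ⇒ T₂ = 393×(6.17)^0.400 = 814 K; V₂ = 1.90 L.
For an ideal gas ΔU = nCvΔT with Cv = (3/2)R = 12.5 J/(mol·K).
ΔU = 0.791×12.5×(814−393) = 4150 J.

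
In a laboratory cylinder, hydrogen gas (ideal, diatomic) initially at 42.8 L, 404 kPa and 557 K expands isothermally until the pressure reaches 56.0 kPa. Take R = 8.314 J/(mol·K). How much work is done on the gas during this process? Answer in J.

-34200 J

n = P₁V₁/(RT₁) = 404×42.8/(8.314×557) = 3.73 mol.
Isothermal: T stays 557 K; PV = const ⇒ V₂ = 309 L, P₂ = 56.0 kPa.
W = nRT ln(V₂/V₁) = 3.73×8.314×557×ln(7.21) = 34200 J.
Work done on the gas = −W_by = -34200 J.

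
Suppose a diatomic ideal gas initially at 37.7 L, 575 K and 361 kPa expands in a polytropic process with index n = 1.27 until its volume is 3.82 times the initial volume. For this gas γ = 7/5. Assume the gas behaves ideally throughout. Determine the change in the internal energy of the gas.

n = P₁V₁/(RT₁) = 361×37.7/(8.314×575) = 2.85 mol.
Polytropic n=1.27: T₂ = T₁(V₁/V₂)^(n−1) = 575×(0.262)^0.27 = 400 K; P₂ = P₁(V₁/V₂)^n = 65.8 kPa.
For an ideal gas ΔU = nCvΔT with Cv = (5/2)R = 20.8 J/(mol·K).
ΔU = 2.85×20.8×(400−575) = -10300 J.

-10300 J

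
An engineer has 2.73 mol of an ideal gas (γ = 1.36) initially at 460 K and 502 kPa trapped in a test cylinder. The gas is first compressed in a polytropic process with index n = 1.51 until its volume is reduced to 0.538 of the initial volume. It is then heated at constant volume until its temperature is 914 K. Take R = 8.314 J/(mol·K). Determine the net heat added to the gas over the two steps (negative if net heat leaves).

V₁ = nRT₁/P₁ = 2.73×8.314×460/502 = 20.8 L.
Step 1 — Polytropic n=1.51: T₂ = T₁(V₁/V₂)^(n−1) = 460×(1.86)^0.51 = 631 K; P₂ = P₁(V₁/V₂)^n = 1280 kPa.
W = (P₁V₁−P₂V₂)/(n−1) = (502×20.8−1280×11.2)/0.51 = -7610 J.
ΔU = nCvΔT = 2.73×23.1×(631−460) = 10800 J.
Q = ΔU + W = 3170 J.
State after step 1: P = 1280 kPa, V = 11.2 L, T = 631 K.
Step 2 — Isochoric: V stays 11.2 L; P/T = const ⇒ T₂ = 914 K, P₂ = 1850 kPa.
W = 0 (no volume change).
ΔU = nCvΔT = 2.73×23.1×(914−631) = 17800 J.
Q = ΔU = 17800 J.
Net over both steps: W = -7610 J, Q = 21000 J, ΔU = 28600 J.

21000 J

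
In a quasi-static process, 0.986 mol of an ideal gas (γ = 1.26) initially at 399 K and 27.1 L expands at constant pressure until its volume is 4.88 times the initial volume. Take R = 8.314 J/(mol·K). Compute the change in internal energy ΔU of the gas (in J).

48800 J

P₁ = nRT₁/V₁ = 0.986×8.314×399/27.1 = 121 kPa.
Isobaric: P stays 121 kPa; V/T = const ⇒ T₂ = 1950 K, V₂ = 132 L.
For an ideal gas ΔU = nCvΔT with Cv = R/(γ−1) = 32.0 J/(mol·K).
ΔU = 0.986×32.0×(1950−399) = 48800 J.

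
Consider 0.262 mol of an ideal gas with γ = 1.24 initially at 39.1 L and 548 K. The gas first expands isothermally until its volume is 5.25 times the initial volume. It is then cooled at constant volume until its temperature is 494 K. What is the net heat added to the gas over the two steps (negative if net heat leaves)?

1490 J

P₁ = nRT₁/V₁ = 0.262×8.314×548/39.1 = 30.5 kPa.
Step 1 — Isothermal: T stays 548 K; PV = const ⇒ V₂ = 205 L, P₂ = 5.82 kPa.
ΔU = 0 (ideal gas, T constant).
W = nRT ln(V₂/V₁) = 0.262×8.314×548×ln(5.25) = 1980 J.
Q = ΔU + W = 1980 J.
State after step 1: P = 5.82 kPa, V = 205 L, T = 548 K.
Step 2 — Isochoric: V stays 205 L; P/T = const ⇒ T₂ = 494 K, P₂ = 5.24 kPa.
W = 0 (no volume change).
ΔU = nCvΔT = 0.262×34.6×(494−548) = -490 J.
Q = ΔU = -490 J.
Net over both steps: W = 1980 J, Q = 1490 J, ΔU = -490 J.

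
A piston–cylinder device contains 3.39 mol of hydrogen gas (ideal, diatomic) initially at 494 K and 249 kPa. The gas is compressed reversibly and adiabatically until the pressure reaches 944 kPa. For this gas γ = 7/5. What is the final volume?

21.6 L

V₁ = nRT₁/P₁ = 3.39×8.314×494/249 = 55.9 L.
Adiabatic: T₂/T₁ = (P₂/P₁)^((γ−1)/γ) ⇒ T₂ = 494×(3.79)^0.286 = 723 K; V₂ = 21.6 L.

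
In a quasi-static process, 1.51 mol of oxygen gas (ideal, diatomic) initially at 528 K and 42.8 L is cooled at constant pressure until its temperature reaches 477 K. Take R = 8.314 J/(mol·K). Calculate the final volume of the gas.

P₁ = nRT₁/V₁ = 1.51×8.314×528/42.8 = 155 kPa.
Isobaric: P stays 155 kPa; V/T = const ⇒ T₂ = 477 K, V₂ = 38.7 L.

38.7 L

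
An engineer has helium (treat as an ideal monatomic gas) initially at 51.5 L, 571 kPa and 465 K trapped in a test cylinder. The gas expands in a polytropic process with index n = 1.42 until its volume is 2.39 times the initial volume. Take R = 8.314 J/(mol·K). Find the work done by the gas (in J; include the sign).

21500 J

n = P₁V₁/(RT₁) = 571×51.5/(8.314×465) = 7.61 mol.
Polytropic n=1.42: T₂ = T₁(V₁/V₂)^(n−1) = 465×(0.418)^0.42 = 322 K; P₂ = P₁(V₁/V₂)^n = 166 kPa.
W = (P₁V₁−P₂V₂)/(n−1) = (571×51.5−166×123)/0.42 = 21500 J.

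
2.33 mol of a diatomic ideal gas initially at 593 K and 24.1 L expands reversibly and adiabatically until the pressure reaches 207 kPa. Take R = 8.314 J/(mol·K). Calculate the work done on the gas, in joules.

P₁ = nRT₁/V₁ = 2.33×8.314×593/24.1 = 477 kPa.
Adiabatic: T₂/T₁ = (P₂/P₁)^((γ−1)/γ) ⇒ T₂ = 593×(0.434)^0.286 = 467 K; V₂ = 43.7 L.
ΔU = nCvΔT = 2.33×20.8×(467−593) = -6090 J.
Q = 0 for an adiabatic process, so W = −ΔU = 6090 J.
Work done on the gas = −W_by = -6090 J.

-6090 J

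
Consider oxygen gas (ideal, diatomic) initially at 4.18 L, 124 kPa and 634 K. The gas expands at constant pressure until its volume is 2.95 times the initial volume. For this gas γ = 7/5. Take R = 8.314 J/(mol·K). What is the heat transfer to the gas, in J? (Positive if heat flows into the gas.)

3540 J

n = P₁V₁/(RT₁) = 124×4.18/(8.314×634) = 0.0983 mol.
Isobaric: P stays 124 kPa; V/T = const ⇒ T₂ = 1870 K, V₂ = 12.3 L.
W = PΔV = 124×(12.3−4.18) kPa·L = 1010 J.
ΔU = nCvΔT = 0.0983×20.8×(1870−634) = 2530 J.
Q = ΔU + W = nCpΔT = 3540 J.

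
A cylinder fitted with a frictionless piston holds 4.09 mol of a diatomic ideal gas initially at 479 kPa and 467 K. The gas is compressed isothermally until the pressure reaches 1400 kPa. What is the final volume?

V₁ = nRT₁/P₁ = 4.09×8.314×467/479 = 33.2 L.
Isothermal: T stays 467 K; PV = const ⇒ V₂ = 11.3 L, P₂ = 1400 kPa.

11.3 L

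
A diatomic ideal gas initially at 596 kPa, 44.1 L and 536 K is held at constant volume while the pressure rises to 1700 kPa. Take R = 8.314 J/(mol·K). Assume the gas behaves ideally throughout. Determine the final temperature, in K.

1530 K

Isochoric: V stays 44.1 L; P/T = const ⇒ T₂ = 1530 K, P₂ = 1700 kPa.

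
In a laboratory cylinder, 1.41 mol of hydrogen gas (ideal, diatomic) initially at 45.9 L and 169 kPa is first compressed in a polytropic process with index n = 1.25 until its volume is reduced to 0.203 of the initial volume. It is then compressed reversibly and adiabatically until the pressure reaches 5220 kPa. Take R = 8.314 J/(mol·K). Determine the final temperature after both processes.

T₁ = P₁V₁/(nR) = 169×45.9/(1.41×8.314) = 662 K.
Step 1 — Polytropic n=1.25: T₂ = T₁(V₁/V₂)^(n−1) = 662×(4.93)^0.25 = 986 K; P₂ = P₁(V₁/V₂)^n = 1240 kPa.
W = (P₁V₁−P₂V₂)/(n−1) = (169×45.9−1240×9.32)/0.25 = -15200 J.
ΔU = nCvΔT = 1.41×20.8×(986−662) = 9500 J.
Q = ΔU + W = -5700 J.
State after step 1: P = 1240 kPa, V = 9.32 L, T = 986 K.
Step 2 — Adiabatic: T₂/T₁ = (P₂/P₁)^((γ−1)/γ) ⇒ T₂ = 986×(4.21)^0.286 = 1490 K; V₂ = 3.34 L.
ΔU = nCvΔT = 1.41×20.8×(1490−986) = 14700 J.
Q = 0 for an adiabatic process, so W = −ΔU = -14700 J.
Net over both steps: W = -29900 J, Q = -5700 J, ΔU = 24200 J.

1490 K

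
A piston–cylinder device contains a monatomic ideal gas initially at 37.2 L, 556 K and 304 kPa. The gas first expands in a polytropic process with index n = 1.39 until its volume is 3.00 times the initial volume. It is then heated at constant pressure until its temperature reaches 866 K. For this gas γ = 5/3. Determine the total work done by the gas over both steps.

n = P₁V₁/(RT₁) = 304×37.2/(8.314×556) = 2.45 mol.
Step 1 — Polytropic n=1.39: T₂ = T₁(V₁/V₂)^(n−1) = 556×(0.333)^0.39 = 362 K; P₂ = P₁(V₁/V₂)^n = 66.0 kPa.
W = (P₁V₁−P₂V₂)/(n−1) = (304×37.2−66.0×112)/0.39 = 10100 J.
ΔU = nCvΔT = 2.45×12.5×(362−556) = -5910 J.
Q = ΔU + W = 4190 J.
State after step 1: P = 66.0 kPa, V = 112 L, T = 362 K.
Step 2 — Isobaric: P stays 66.0 kPa; V/T = const ⇒ T₂ = 866 K, V₂ = 267 L.
W = PΔV = 66.0×(267−112) kPa·L = 10200 J.
ΔU = nCvΔT = 2.45×12.5×(866−362) = 15400 J.
Q = ΔU + W = nCpΔT = 25600 J.
Net over both steps: W = 20400 J, Q = 29800 J, ΔU = 9460 J.

20400 J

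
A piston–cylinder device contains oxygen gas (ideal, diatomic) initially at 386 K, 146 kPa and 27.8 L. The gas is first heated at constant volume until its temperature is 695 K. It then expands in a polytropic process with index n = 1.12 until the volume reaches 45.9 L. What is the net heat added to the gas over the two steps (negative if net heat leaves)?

10600 J

n = P₁V₁/(RT₁) = 146×27.8/(8.314×386) = 1.26 mol.
Step 1 — Isochoric: V stays 27.8 L; P/T = const ⇒ T₂ = 695 K, P₂ = 263 kPa.
W = 0 (no volume change).
ΔU = nCvΔT = 1.26×20.8×(695−386) = 8120 J.
Q = ΔU = 8120 J.
State after step 1: P = 263 kPa, V = 27.8 L, T = 695 K.
Step 2 — Polytropic n=1.12: T₂ = T₁(V₁/V₂)^(n−1) = 695×(0.606)^0.12 = 654 K; P₂ = P₁(V₁/V₂)^n = 150 kPa.
W = (P₁V₁−P₂V₂)/(n−1) = (263×27.8−150×45.9)/0.12 = 3560 J.
ΔU = nCvΔT = 1.26×20.8×(654−695) = -1070 J.
Q = ΔU + W = 2490 J.
Net over both steps: W = 3560 J, Q = 10600 J, ΔU = 7060 J.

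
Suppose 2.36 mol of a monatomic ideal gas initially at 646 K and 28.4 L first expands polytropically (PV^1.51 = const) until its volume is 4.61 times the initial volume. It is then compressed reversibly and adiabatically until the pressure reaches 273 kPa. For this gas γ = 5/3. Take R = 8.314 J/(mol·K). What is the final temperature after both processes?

P₁ = nRT₁/V₁ = 2.36×8.314×646/28.4 = 446 kPa.
Step 1 — Polytropic n=1.51: T₂ = T₁(V₁/V₂)^(n−1) = 646×(0.217)^0.51 = 296 K; P₂ = P₁(V₁/V₂)^n = 44.4 kPa.
W = (P₁V₁−P₂V₂)/(n−1) = (446×28.4−44.4×131)/0.51 = 13500 J.
ΔU = nCvΔT = 2.36×12.5×(296−646) = -10300 J.
Q = ΔU + W = 3160 J.
State after step 1: P = 44.4 kPa, V = 131 L, T = 296 K.
Step 2 — Adiabatic: T₂/T₁ = (P₂/P₁)^((γ−1)/γ) ⇒ T₂ = 296×(6.15)^0.400 = 613 K; V₂ = 44.0 L.
ΔU = nCvΔT = 2.36×12.5×(613−296) = 9310 J.
Q = 0 for an adiabatic process, so W = −ΔU = -9310 J.
Net over both steps: W = 4140 J, Q = 3160 J, ΔU = -981 J.

613 K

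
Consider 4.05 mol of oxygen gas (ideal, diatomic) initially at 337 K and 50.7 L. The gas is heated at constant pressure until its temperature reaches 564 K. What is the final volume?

P₁ = nRT₁/V₁ = 4.05×8.314×337/50.7 = 224 kPa.
Isobaric: P stays 224 kPa; V/T = const ⇒ T₂ = 564 K, V₂ = 84.9 L.

84.9 L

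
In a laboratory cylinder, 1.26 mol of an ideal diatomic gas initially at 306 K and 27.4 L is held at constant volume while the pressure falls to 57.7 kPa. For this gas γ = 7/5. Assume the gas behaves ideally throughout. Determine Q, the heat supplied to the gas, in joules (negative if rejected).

P₁ = nRT₁/V₁ = 1.26×8.314×306/27.4 = 117 kPa.
Isochoric: V stays 27.4 L; P/T = const ⇒ T₂ = 151 K, P₂ = 57.7 kPa.
W = 0 (no volume change).
ΔU = nCvΔT = 1.26×20.8×(151−306) = -4060 J.
Q = ΔU = -4060 J.

-4060 J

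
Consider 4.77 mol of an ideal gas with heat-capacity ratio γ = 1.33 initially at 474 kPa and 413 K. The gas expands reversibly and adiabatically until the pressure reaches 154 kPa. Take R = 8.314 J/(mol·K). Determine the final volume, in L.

80.5 L

V₁ = nRT₁/P₁ = 4.77×8.314×413/474 = 34.6 L.
Adiabatic: T₂/T₁ = (P₂/P₁)^((γ−1)/γ) ⇒ T₂ = 413×(0.325)^0.248 = 312 K; V₂ = 80.5 L.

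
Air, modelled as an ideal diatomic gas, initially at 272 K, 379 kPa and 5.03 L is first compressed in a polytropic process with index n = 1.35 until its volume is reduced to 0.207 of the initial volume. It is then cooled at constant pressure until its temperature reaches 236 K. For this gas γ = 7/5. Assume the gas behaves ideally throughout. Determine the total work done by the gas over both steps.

-5660 J

n = P₁V₁/(RT₁) = 379×5.03/(8.314×272) = 0.843 mol.
Step 1 — Polytropic n=1.35: T₂ = T₁(V₁/V₂)^(n−1) = 272×(4.83)^0.35 = 472 K; P₂ = P₁(V₁/V₂)^n = 3180 kPa.
W = (P₁V₁−P₂V₂)/(n−1) = (379×5.03−3180×1.04)/0.35 = -4010 J.
ΔU = nCvΔT = 0.843×20.8×(472−272) = 3510 J.
Q = ΔU + W = -501 J.
State after step 1: P = 3180 kPa, V = 1.04 L, T = 472 K.
Step 2 — Isobaric: P stays 3180 kPa; V/T = const ⇒ T₂ = 236 K, V₂ = 0.521 L.
W = PΔV = 3180×(0.521−1.04) kPa·L = -1650 J.
ΔU = nCvΔT = 0.843×20.8×(236−472) = -4140 J.
Q = ΔU + W = nCpΔT = -5790 J.
Net over both steps: W = -5660 J, Q = -6290 J, ΔU = -631 J.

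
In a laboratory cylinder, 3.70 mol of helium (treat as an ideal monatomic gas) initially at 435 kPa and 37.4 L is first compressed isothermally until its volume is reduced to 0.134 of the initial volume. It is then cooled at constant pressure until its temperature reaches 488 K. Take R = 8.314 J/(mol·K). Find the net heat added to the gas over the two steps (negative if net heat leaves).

T₁ = P₁V₁/(nR) = 435×37.4/(3.70×8.314) = 529 K.
Step 1 — Isothermal: T stays 529 K; PV = const ⇒ V₂ = 5.01 L, P₂ = 3250 kPa.
ΔU = 0 (ideal gas, T constant).
W = nRT ln(V₂/V₁) = 3.70×8.314×529×ln(0.134) = -32700 J.
Q = ΔU + W = -32700 J.
State after step 1: P = 3250 kPa, V = 5.01 L, T = 529 K.
Step 2 — Isobaric: P stays 3250 kPa; V/T = const ⇒ T₂ = 488 K, V₂ = 4.62 L.
W = PΔV = 3250×(4.62−5.01) kPa·L = -1260 J.
ΔU = nCvΔT = 3.70×12.5×(488−529) = -1890 J.
Q = ΔU + W = nCpΔT = -3140 J.
Net over both steps: W = -34000 J, Q = -35800 J, ΔU = -1890 J.

-35800 J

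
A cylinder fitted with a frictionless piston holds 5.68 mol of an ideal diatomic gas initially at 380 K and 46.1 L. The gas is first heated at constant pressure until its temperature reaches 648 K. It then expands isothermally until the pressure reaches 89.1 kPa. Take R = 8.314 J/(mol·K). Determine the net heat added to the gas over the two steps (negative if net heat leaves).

P₁ = nRT₁/V₁ = 5.68×8.314×380/46.1 = 389 kPa.
Step 1 — Isobaric: P stays 389 kPa; V/T = const ⇒ T₂ = 648 K, V₂ = 78.6 L.
W = PΔV = 389×(78.6−46.1) kPa·L = 12700 J.
ΔU = nCvΔT = 5.68×20.8×(648−380) = 31600 J.
Q = ΔU + W = nCpΔT = 44300 J.
State after step 1: P = 389 kPa, V = 78.6 L, T = 648 K.
Step 2 — Isothermal: T stays 648 K; PV = const ⇒ V₂ = 343 L, P₂ = 89.1 kPa.
ΔU = 0 (ideal gas, T constant).
W = nRT ln(V₂/V₁) = 5.68×8.314×648×ln(4.37) = 45100 J.
Q = ΔU + W = 45100 J.
Net over both steps: W = 57800 J, Q = 89400 J, ΔU = 31600 J.

89400 J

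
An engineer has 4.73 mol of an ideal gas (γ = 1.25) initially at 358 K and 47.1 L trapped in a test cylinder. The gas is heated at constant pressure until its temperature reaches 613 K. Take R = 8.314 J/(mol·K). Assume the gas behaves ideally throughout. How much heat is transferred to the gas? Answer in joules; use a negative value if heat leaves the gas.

P₁ = nRT₁/V₁ = 4.73×8.314×358/47.1 = 299 kPa.
Isobaric: P stays 299 kPa; V/T = const ⇒ T₂ = 613 K, V₂ = 80.6 L.
W = PΔV = 299×(80.6−47.1) kPa·L = 10000 J.
ΔU = nCvΔT = 4.73×33.3×(613−358) = 40100 J.
Q = ΔU + W = nCpΔT = 50100 J.

50100 J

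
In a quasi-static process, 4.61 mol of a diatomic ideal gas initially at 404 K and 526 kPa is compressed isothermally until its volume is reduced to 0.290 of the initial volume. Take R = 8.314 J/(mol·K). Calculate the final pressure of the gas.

1810 kPa

V₁ = nRT₁/P₁ = 4.61×8.314×404/526 = 29.4 L.
Isothermal: T stays 404 K; PV = const ⇒ V₂ = 8.54 L, P₂ = 1810 kPa.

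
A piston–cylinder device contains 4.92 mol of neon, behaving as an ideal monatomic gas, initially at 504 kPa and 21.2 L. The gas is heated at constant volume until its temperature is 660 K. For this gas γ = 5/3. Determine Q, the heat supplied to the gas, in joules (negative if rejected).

T₁ = P₁V₁/(nR) = 504×21.2/(4.92×8.314) = 261 K.
Isochoric: V stays 21.2 L; P/T = const ⇒ T₂ = 660 K, P₂ = 1270 kPa.
W = 0 (no volume change).
ΔU = nCvΔT = 4.92×12.5×(660−261) = 24500 J.
Q = ΔU = 24500 J.

24500 J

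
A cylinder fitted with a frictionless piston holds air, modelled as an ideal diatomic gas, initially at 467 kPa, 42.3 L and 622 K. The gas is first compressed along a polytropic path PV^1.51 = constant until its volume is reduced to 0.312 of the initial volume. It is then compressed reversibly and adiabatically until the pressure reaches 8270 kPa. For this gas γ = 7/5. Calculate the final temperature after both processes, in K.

n = P₁V₁/(RT₁) = 467×42.3/(8.314×622) = 3.82 mol.
Step 1 — Polytropic n=1.51: T₂ = T₁(V₁/V₂)^(n−1) = 622×(3.21)^0.51 = 1130 K; P₂ = P₁(V₁/V₂)^n = 2710 kPa.
W = (P₁V₁−P₂V₂)/(n−1) = (467×42.3−2710×13.2)/0.51 = -31400 J.
ΔU = nCvΔT = 3.82×20.8×(1130−622) = 40100 J.
Q = ΔU + W = 8640 J.
State after step 1: P = 2710 kPa, V = 13.2 L, T = 1130 K.
Step 2 — Adiabatic: T₂/T₁ = (P₂/P₁)^((γ−1)/γ) ⇒ T₂ = 1130×(3.05)^0.286 = 1550 K; V₂ = 5.95 L.
ΔU = nCvΔT = 3.82×20.8×(1550−1130) = 33600 J.
Q = 0 for an adiabatic process, so W = −ΔU = -33600 J.
Net over both steps: W = -65000 J, Q = 8640 J, ΔU = 73600 J.

1550 K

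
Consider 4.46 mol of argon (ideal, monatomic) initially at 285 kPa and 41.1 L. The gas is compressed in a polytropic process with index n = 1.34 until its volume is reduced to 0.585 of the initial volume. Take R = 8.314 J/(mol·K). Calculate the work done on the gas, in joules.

T₁ = P₁V₁/(nR) = 285×41.1/(4.46×8.314) = 316 K.
Polytropic n=1.34: T₂ = T₁(V₁/V₂)^(n−1) = 316×(1.71)^0.34 = 379 K; P₂ = P₁(V₁/V₂)^n = 585 kPa.
W = (P₁V₁−P₂V₂)/(n−1) = (285×41.1−585×24.0)/0.34 = -6890 J.
Work done on the gas = −W_by = 6890 J.

6890 J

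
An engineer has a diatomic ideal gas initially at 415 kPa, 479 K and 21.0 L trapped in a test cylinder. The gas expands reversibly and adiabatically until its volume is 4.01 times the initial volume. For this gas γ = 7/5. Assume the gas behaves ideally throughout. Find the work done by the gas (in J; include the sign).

9290 J

n = P₁V₁/(RT₁) = 415×21.0/(8.314×479) = 2.19 mol.
Adiabatic: TV^(γ−1) = const ⇒ T₂ = 479×(0.249)^0.400 = 275 K; PV^γ = const ⇒ P₂ = 59.4 kPa.
ΔU = nCvΔT = 2.19×20.8×(275−479) = -9290 J.
Q = 0 for an adiabatic process, so W = −ΔU = 9290 J.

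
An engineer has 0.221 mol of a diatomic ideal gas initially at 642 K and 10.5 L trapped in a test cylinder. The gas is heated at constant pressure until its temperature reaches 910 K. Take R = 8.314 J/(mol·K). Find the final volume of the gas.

14.9 L

P₁ = nRT₁/V₁ = 0.221×8.314×642/10.5 = 112 kPa.
Isobaric: P stays 112 kPa; V/T = const ⇒ T₂ = 910 K, V₂ = 14.9 L.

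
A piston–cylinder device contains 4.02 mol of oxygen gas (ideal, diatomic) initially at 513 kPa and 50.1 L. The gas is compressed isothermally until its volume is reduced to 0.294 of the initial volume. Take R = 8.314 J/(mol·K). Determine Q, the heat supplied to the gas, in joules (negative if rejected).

T₁ = P₁V₁/(nR) = 513×50.1/(4.02×8.314) = 769 K.
Isothermal: T stays 769 K; PV = const ⇒ V₂ = 14.7 L, P₂ = 1740 kPa.
ΔU = 0 (ideal gas, T constant).
W = nRT ln(V₂/V₁) = 4.02×8.314×769×ln(0.294) = -31500 J.
Q = ΔU + W = -31500 J.

-31500 J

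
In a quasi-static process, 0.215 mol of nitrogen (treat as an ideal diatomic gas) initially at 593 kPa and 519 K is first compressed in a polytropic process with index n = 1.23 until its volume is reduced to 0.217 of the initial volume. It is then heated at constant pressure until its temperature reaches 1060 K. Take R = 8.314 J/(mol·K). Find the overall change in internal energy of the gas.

2420 J

V₁ = nRT₁/P₁ = 0.215×8.314×519/593 = 1.56 L.
Step 1 — Polytropic n=1.23: T₂ = T₁(V₁/V₂)^(n−1) = 519×(4.61)^0.23 = 738 K; P₂ = P₁(V₁/V₂)^n = 3880 kPa.
W = (P₁V₁−P₂V₂)/(n−1) = (593×1.56−3880×0.339)/0.23 = -1700 J.
ΔU = nCvΔT = 0.215×20.8×(738−519) = 977 J.
Q = ΔU + W = -722 J.
State after step 1: P = 3880 kPa, V = 0.339 L, T = 738 K.
Step 2 — Isobaric: P stays 3880 kPa; V/T = const ⇒ T₂ = 1060 K, V₂ = 0.488 L.
W = PΔV = 3880×(0.488−0.339) kPa·L = 576 J.
ΔU = nCvΔT = 0.215×20.8×(1060−738) = 1440 J.
Q = ΔU + W = nCpΔT = 2020 J.
Net over both steps: W = -1120 J, Q = 1300 J, ΔU = 2420 J.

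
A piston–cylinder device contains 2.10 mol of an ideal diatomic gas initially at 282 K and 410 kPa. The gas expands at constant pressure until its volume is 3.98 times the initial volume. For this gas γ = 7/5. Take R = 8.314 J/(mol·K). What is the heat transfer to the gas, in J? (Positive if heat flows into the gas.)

51400 J

V₁ = nRT₁/P₁ = 2.10×8.314×282/410 = 12.0 L.
Isobaric: P stays 410 kPa; V/T = const ⇒ T₂ = 1120 K, V₂ = 47.8 L.
W = PΔV = 410×(47.8−12.0) kPa·L = 14700 J.
ΔU = nCvΔT = 2.10×20.8×(1120−282) = 36700 J.
Q = ΔU + W = nCpΔT = 51400 J.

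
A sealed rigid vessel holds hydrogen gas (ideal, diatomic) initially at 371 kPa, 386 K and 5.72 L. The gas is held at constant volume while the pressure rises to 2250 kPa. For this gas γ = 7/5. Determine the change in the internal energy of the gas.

26900 J

n = P₁V₁/(RT₁) = 371×5.72/(8.314×386) = 0.661 mol.
Isochoric: V stays 5.72 L; P/T = const ⇒ T₂ = 2340 K, P₂ = 2250 kPa.
For an ideal gas ΔU = nCvΔT with Cv = (5/2)R = 20.8 J/(mol·K).
ΔU = 0.661×20.8×(2340−386) = 26900 J.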